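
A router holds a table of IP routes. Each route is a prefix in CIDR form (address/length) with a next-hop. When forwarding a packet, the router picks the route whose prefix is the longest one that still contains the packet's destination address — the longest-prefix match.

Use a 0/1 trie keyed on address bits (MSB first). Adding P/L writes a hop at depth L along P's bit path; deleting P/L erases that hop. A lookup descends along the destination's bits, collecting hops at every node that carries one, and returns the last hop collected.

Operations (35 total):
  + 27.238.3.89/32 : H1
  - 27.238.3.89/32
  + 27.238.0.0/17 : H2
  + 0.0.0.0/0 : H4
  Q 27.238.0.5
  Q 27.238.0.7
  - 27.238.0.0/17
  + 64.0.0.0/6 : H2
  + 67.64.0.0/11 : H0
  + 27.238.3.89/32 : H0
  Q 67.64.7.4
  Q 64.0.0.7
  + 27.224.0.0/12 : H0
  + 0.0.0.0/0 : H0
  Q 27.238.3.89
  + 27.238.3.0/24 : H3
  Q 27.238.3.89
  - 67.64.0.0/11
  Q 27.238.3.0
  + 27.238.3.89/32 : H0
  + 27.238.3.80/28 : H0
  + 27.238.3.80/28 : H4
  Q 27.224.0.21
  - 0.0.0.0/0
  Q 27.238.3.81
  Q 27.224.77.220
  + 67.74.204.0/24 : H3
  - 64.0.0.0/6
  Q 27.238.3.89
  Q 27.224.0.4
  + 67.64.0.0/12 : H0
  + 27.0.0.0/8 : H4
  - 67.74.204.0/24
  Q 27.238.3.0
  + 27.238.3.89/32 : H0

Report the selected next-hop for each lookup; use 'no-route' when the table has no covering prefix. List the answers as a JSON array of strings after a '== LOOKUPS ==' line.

Process each operation:
  + 27.238.3.89/32 (H1) depth=32
  - 27.238.3.89/32 clear@32
  + 27.238.0.0/17 (H2) depth=17
  + 0.0.0.0/0 (H4) depth=0
  ? 27.238.0.5  path d0:H4→d1:-→d2:-→d3:-→d4:-→d5:-→d6:-→d7:-→d8:-→d9:-→d10:-→d11:-→d12:-→d13:-→d14:-→d15:-→d16:-→d17:H2→d18:-→d19:-→d20:-→d21:-→d22:-  best=H2
  ? 27.238.0.7  path d0:H4→d1:-→d2:-→d3:-→d4:-→d5:-→d6:-→d7:-→d8:-→d9:-→d10:-→d11:-→d12:-→d13:-→d14:-→d15:-→d16:-→d17:H2→d18:-→d19:-→d20:-→d21:-→d22:-  best=H2
  - 27.238.0.0/17 clear@17
  + 64.0.0.0/6 (H2) depth=6
  + 67.64.0.0/11 (H0) depth=11
  + 27.238.3.89/32 (H0) depth=32
  ? 67.64.7.4  path d0:H4→d1:-→d2:-→d3:-→d4:-→d5:-→d6:H2→d7:-→d8:-→d9:-→d10:-→d11:H0  best=H0
  ? 64.0.0.7  path d0:H4→d1:-→d2:-→d3:-→d4:-→d5:-→d6:H2  best=H2
  + 27.224.0.0/12 (H0) depth=12
  + 0.0.0.0/0 (H0) depth=0
  ? 27.238.3.89  path d0:H0→d1:-→d2:-→d3:-→d4:-→d5:-→d6:-→d7:-→d8:-→d9:-→d10:-→d11:-→d12:H0→d13:-→d14:-→d15:-→d16:-→d17:-→d18:-→d19:-→d20:-→d21:-→d22:-→d23:-→d24:-→d25:-→d26:-→d27:-→d28:-→d29:-→d30:-→d31:-→d32:H0  best=H0
  + 27.238.3.0/24 (H3) depth=24
  ? 27.238.3.89  path d0:H0→d1:-→d2:-→d3:-→d4:-→d5:-→d6:-→d7:-→d8:-→d9:-→d10:-→d11:-→d12:H0→d13:-→d14:-→d15:-→d16:-→d17:-→d18:-→d19:-→d20:-→d21:-→d22:-→d23:-→d24:H3→d25:-→d26:-→d27:-→d28:-→d29:-→d30:-→d31:-→d32:H0  best=H0
  - 67.64.0.0/11 clear@11
  ? 27.238.3.0  path d0:H0→d1:-→d2:-→d3:-→d4:-→d5:-→d6:-→d7:-→d8:-→d9:-→d10:-→d11:-→d12:H0→d13:-→d14:-→d15:-→d16:-→d17:-→d18:-→d19:-→d20:-→d21:-→d22:-→d23:-→d24:H3→d25:-  best=H3
  + 27.238.3.89/32 (H0) depth=32
  + 27.238.3.80/28 (H0) depth=28
  + 27.238.3.80/28 (H4) depth=28
  ? 27.224.0.21  path d0:H0→d1:-→d2:-→d3:-→d4:-→d5:-→d6:-→d7:-→d8:-→d9:-→d10:-→d11:-→d12:H0  best=H0
  - 0.0.0.0/0 clear@0
  ? 27.238.3.81  path d0:-→d1:-→d2:-→d3:-→d4:-→d5:-→d6:-→d7:-→d8:-→d9:-→d10:-→d11:-→d12:H0→d13:-→d14:-→d15:-→d16:-→d17:-→d18:-→d19:-→d20:-→d21:-→d22:-→d23:-→d24:H3→d25:-→d26:-→d27:-→d28:H4  best=H4
  ? 27.224.77.220  path d0:-→d1:-→d2:-→d3:-→d4:-→d5:-→d6:-→d7:-→d8:-→d9:-→d10:-→d11:-→d12:H0  best=H0
  + 67.74.204.0/24 (H3) depth=24
  - 64.0.0.0/6 clear@6
  ? 27.238.3.89  path d0:-→d1:-→d2:-→d3:-→d4:-→d5:-→d6:-→d7:-→d8:-→d9:-→d10:-→d11:-→d12:H0→d13:-→d14:-→d15:-→d16:-→d17:-→d18:-→d19:-→d20:-→d21:-→d22:-→d23:-→d24:H3→d25:-→d26:-→d27:-→d28:H4→d29:-→d30:-→d31:-→d32:H0  best=H0
  ? 27.224.0.4  path d0:-→d1:-→d2:-→d3:-→d4:-→d5:-→d6:-→d7:-→d8:-→d9:-→d10:-→d11:-→d12:H0  best=H0
  + 67.64.0.0/12 (H0) depth=12
  + 27.0.0.0/8 (H4) depth=8
  - 67.74.204.0/24 clear@24
  ? 27.238.3.0  path d0:-→d1:-→d2:-→d3:-→d4:-→d5:-→d6:-→d7:-→d8:H4→d9:-→d10:-→d11:-→d12:H0→d13:-→d14:-→d15:-→d16:-→d17:-→d18:-→d19:-→d20:-→d21:-→d22:-→d23:-→d24:H3→d25:-  best=H3
  + 27.238.3.89/32 (H0) depth=32

== LOOKUPS ==
["H2","H2","H0","H2","H0","H0","H3","H0","H4","H0","H0","H0","H3"]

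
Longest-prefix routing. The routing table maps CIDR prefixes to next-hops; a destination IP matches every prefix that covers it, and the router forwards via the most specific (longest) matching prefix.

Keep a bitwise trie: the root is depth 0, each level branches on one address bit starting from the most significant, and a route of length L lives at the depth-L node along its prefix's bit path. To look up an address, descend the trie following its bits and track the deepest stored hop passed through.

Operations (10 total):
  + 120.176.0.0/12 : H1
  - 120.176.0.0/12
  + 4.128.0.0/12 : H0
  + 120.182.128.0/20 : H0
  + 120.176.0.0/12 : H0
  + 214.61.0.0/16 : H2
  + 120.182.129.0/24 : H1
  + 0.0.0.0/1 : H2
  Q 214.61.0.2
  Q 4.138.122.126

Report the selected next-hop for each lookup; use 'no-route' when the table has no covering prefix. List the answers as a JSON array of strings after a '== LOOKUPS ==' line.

Process each operation:
  + 120.176.0.0/12 (H1) depth=12
  - 120.176.0.0/12 clear@12
  + 4.128.0.0/12 (H0) depth=12
  + 120.182.128.0/20 (H0) depth=20
  + 120.176.0.0/12 (H0) depth=12
  + 214.61.0.0/16 (H2) depth=16
  + 120.182.129.0/24 (H1) depth=24
  + 0.0.0.0/1 (H2) depth=1
  lookup 214.61.0.2: bits 1101011000111101 walk d0:-→d1:-→d2:-→d3:-→d4:-→d5:-→d6:-→d7:-→d8:-→d9:-→d10:-→d11:-→d12:-→d13:-→d14:-→d15:-→d16:H2 -> H2
  lookup 4.138.122.126: bits 000001001000 walk d0:-→d1:H2→d2:-→d3:-→d4:-→d5:-→d6:-→d7:-→d8:-→d9:-→d10:-→d11:-→d12:H0 -> H0

== LOOKUPS ==
["H2","H0"]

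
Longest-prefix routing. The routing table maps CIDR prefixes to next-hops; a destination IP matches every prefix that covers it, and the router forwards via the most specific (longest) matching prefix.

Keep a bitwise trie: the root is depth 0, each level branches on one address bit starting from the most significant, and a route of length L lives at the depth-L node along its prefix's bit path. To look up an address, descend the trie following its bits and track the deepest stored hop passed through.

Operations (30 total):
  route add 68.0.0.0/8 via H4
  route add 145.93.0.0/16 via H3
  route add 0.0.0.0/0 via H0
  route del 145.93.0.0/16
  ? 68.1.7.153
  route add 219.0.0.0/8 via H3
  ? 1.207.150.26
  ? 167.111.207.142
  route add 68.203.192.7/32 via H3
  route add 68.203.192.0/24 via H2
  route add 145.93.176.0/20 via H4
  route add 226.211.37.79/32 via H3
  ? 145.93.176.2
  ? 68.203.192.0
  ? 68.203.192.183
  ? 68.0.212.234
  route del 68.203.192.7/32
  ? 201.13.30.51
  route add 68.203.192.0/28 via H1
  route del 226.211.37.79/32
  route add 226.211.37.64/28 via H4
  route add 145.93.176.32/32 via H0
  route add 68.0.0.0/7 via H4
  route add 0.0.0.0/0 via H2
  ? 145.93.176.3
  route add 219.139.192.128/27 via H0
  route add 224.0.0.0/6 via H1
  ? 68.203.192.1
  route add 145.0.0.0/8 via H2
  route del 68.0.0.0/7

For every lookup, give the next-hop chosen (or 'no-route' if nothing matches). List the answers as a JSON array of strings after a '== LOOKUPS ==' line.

Trace:
  add 68.0.0.0/8 -> H4 at depth 8
  add 145.93.0.0/16 -> H3 at depth 16
  add 0.0.0.0/0 -> H0 at depth 0
  del 145.93.0.0/16 (clear depth 16)
  ? 68.1.7.153  path d0:H0→d1:-→d2:-→d3:-→d4:-→d5:-→d6:-→d7:-→d8:H4  best=H4
  add 219.0.0.0/8 -> H3 at depth 8
  ? 1.207.150.26  path d0:H0→d1:-  best=H0
  ? 167.111.207.142  path d0:H0→d1:-→d2:-  best=H0
  add 68.203.192.7/32 -> H3 at depth 32
  add 68.203.192.0/24 -> H2 at depth 24
  add 145.93.176.0/20 -> H4 at depth 20
  add 226.211.37.79/32 -> H3 at depth 32
  ? 145.93.176.2  path d0:H0→d1:-→d2:-→d3:-→d4:-→d5:-→d6:-→d7:-→d8:-→d9:-→d10:-→d11:-→d12:-→d13:-→d14:-→d15:-→d16:-→d17:-→d18:-→d19:-→d20:H4  best=H4
  ? 68.203.192.0  path d0:H0→d1:-→d2:-→d3:-→d4:-→d5:-→d6:-→d7:-→d8:H4→d9:-→d10:-→d11:-→d12:-→d13:-→d14:-→d15:-→d16:-→d17:-→d18:-→d19:-→d20:-→d21:-→d22:-→d23:-→d24:H2→d25:-→d26:-→d27:-→d28:-→d29:-  best=H2
  ? 68.203.192.183  path d0:H0→d1:-→d2:-→d3:-→d4:-→d5:-→d6:-→d7:-→d8:H4→d9:-→d10:-→d11:-→d12:-→d13:-→d14:-→d15:-→d16:-→d17:-→d18:-→d19:-→d20:-→d21:-→d22:-→d23:-→d24:H2  best=H2
  ? 68.0.212.234  path d0:H0→d1:-→d2:-→d3:-→d4:-→d5:-→d6:-→d7:-→d8:H4  best=H4
  del 68.203.192.7/32 (clear depth 32)
  ? 201.13.30.51  path d0:H0→d1:-→d2:-→d3:-  best=H0
  add 68.203.192.0/28 -> H1 at depth 28
  del 226.211.37.79/32 (clear depth 32)
  add 226.211.37.64/28 -> H4 at depth 28
  add 145.93.176.32/32 -> H0 at depth 32
  add 68.0.0.0/7 -> H4 at depth 7
  add 0.0.0.0/0 -> H2 at depth 0
  ? 145.93.176.3  path d0:H2→d1:-→d2:-→d3:-→d4:-→d5:-→d6:-→d7:-→d8:-→d9:-→d10:-→d11:-→d12:-→d13:-→d14:-→d15:-→d16:-→d17:-→d18:-→d19:-→d20:H4→d21:-→d22:-→d23:-→d24:-→d25:-→d26:-  best=H4
  add 219.139.192.128/27 -> H0 at depth 27
  add 224.0.0.0/6 -> H1 at depth 6
  ? 68.203.192.1  path d0:H2→d1:-→d2:-→d3:-→d4:-→d5:-→d6:-→d7:H4→d8:H4→d9:-→d10:-→d11:-→d12:-→d13:-→d14:-→d15:-→d16:-→d17:-→d18:-→d19:-→d20:-→d21:-→d22:-→d23:-→d24:H2→d25:-→d26:-→d27:-→d28:H1→d29:-  best=H1
  add 145.0.0.0/8 -> H2 at depth 8
  del 68.0.0.0/7 (clear depth 7)

== LOOKUPS ==
["H4","H0","H0","H4","H2","H2","H4","H0","H4","H1"]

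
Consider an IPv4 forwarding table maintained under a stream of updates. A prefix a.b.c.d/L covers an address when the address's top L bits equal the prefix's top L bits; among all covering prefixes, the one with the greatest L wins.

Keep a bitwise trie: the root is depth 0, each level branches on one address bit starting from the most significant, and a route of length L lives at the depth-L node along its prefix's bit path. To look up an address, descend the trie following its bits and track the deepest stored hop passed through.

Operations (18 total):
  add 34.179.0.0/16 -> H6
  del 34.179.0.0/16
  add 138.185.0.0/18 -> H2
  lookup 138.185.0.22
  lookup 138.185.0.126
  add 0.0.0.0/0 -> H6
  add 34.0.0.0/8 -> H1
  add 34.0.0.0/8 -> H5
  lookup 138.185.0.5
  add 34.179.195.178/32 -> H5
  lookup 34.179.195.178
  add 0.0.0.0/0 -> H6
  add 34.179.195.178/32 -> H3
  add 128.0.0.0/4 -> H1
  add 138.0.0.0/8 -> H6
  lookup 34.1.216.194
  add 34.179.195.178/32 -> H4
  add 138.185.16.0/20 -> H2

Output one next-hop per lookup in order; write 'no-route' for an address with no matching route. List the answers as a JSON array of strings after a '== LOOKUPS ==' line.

Trace:
  add 34.179.0.0/16 -> H6 at depth 16
  - 34.179.0.0/16 clear@16
  add 138.185.0.0/18 -> H2 at depth 18
  Q 138.185.0.22: descend 100010101011100100 ; hops seen [H2] ; pick H2
  Q 138.185.0.126: descend 100010101011100100 ; hops seen [H2] ; pick H2
  add 0.0.0.0/0 -> H6 at depth 0
  add 34.0.0.0/8 -> H1 at depth 8
  add 34.0.0.0/8 -> H5 at depth 8
  Q 138.185.0.5: descend 100010101011100100 ; hops seen [H6,H2] ; pick H2
  add 34.179.195.178/32 -> H5 at depth 32
  Q 34.179.195.178: descend 00100010101100111100001110110010 ; hops seen [H6,H5,H5] ; pick H5
  add 0.0.0.0/0 -> H6 at depth 0
  add 34.179.195.178/32 -> H3 at depth 32
  add 128.0.0.0/4 -> H1 at depth 4
  add 138.0.0.0/8 -> H6 at depth 8
  Q 34.1.216.194: descend 00100010 ; hops seen [H6,H5] ; pick H5
  add 34.179.195.178/32 -> H4 at depth 32
  add 138.185.16.0/20 -> H2 at depth 20

== LOOKUPS ==
["H2","H2","H2","H5","H5"]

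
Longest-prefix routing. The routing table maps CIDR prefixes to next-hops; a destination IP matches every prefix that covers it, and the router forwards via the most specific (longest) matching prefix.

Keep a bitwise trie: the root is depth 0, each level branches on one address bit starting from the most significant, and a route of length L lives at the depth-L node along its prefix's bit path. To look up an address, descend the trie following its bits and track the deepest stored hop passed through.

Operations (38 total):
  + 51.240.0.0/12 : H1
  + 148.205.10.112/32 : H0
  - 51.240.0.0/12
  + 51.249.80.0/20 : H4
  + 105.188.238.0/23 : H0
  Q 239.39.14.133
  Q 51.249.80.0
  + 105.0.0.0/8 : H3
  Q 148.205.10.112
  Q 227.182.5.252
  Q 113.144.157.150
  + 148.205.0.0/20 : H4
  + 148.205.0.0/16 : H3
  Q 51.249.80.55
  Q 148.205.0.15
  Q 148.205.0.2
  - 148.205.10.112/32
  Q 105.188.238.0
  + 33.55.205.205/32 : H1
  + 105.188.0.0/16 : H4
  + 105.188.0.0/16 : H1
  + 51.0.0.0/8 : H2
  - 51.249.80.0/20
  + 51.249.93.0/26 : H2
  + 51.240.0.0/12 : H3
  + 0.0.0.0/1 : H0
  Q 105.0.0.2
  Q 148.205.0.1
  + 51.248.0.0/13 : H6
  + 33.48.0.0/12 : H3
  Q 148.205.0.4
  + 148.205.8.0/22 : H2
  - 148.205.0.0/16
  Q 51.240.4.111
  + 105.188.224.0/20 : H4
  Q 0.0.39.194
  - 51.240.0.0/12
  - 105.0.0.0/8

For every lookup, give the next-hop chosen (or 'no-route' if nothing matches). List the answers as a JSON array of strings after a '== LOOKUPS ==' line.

Trace:
  + 51.240.0.0/12 (H1) depth=12
  + 148.205.10.112/32 (H0) depth=32
  del 51.240.0.0/12 (clear depth 12)
  + 51.249.80.0/20 (H4) depth=20
  + 105.188.238.0/23 (H0) depth=23
  ? 239.39.14.133  path d0:-→d1:-  best=no-route
  ? 51.249.80.0  path d0:-→d1:-→d2:-→d3:-→d4:-→d5:-→d6:-→d7:-→d8:-→d9:-→d10:-→d11:-→d12:-→d13:-→d14:-→d15:-→d16:-→d17:-→d18:-→d19:-→d20:H4  best=H4
  + 105.0.0.0/8 (H3) depth=8
  ? 148.205.10.112  path d0:-→d1:-→d2:-→d3:-→d4:-→d5:-→d6:-→d7:-→d8:-→d9:-→d10:-→d11:-→d12:-→d13:-→d14:-→d15:-→d16:-→d17:-→d18:-→d19:-→d20:-→d21:-→d22:-→d23:-→d24:-→d25:-→d26:-→d27:-→d28:-→d29:-→d30:-→d31:-→d32:H0  best=H0
  ? 227.182.5.252  path d0:-→d1:-  best=no-route
  ? 113.144.157.150  path d0:-→d1:-→d2:-→d3:-  best=no-route
  + 148.205.0.0/20 (H4) depth=20
  + 148.205.0.0/16 (H3) depth=16
  ? 51.249.80.55  path d0:-→d1:-→d2:-→d3:-→d4:-→d5:-→d6:-→d7:-→d8:-→d9:-→d10:-→d11:-→d12:-→d13:-→d14:-→d15:-→d16:-→d17:-→d18:-→d19:-→d20:H4  best=H4
  ? 148.205.0.15  path d0:-→d1:-→d2:-→d3:-→d4:-→d5:-→d6:-→d7:-→d8:-→d9:-→d10:-→d11:-→d12:-→d13:-→d14:-→d15:-→d16:H3→d17:-→d18:-→d19:-→d20:H4  best=H4
  ? 148.205.0.2  path d0:-→d1:-→d2:-→d3:-→d4:-→d5:-→d6:-→d7:-→d8:-→d9:-→d10:-→d11:-→d12:-→d13:-→d14:-→d15:-→d16:H3→d17:-→d18:-→d19:-→d20:H4  best=H4
  del 148.205.10.112/32 (clear depth 32)
  ? 105.188.238.0  path d0:-→d1:-→d2:-→d3:-→d4:-→d5:-→d6:-→d7:-→d8:H3→d9:-→d10:-→d11:-→d12:-→d13:-→d14:-→d15:-→d16:-→d17:-→d18:-→d19:-→d20:-→d21:-→d22:-→d23:H0  best=H0
  + 33.55.205.205/32 (H1) depth=32
  + 105.188.0.0/16 (H4) depth=16
  + 105.188.0.0/16 (H1) depth=16
  + 51.0.0.0/8 (H2) depth=8
  del 51.249.80.0/20 (clear depth 20)
  + 51.249.93.0/26 (H2) depth=26
  + 51.240.0.0/12 (H3) depth=12
  + 0.0.0.0/1 (H0) depth=1
  ? 105.0.0.2  path d0:-→d1:H0→d2:-→d3:-→d4:-→d5:-→d6:-→d7:-→d8:H3  best=H3
  ? 148.205.0.1  path d0:-→d1:-→d2:-→d3:-→d4:-→d5:-→d6:-→d7:-→d8:-→d9:-→d10:-→d11:-→d12:-→d13:-→d14:-→d15:-→d16:H3→d17:-→d18:-→d19:-→d20:H4  best=H4
  + 51.248.0.0/13 (H6) depth=13
  + 33.48.0.0/12 (H3) depth=12
  ? 148.205.0.4  path d0:-→d1:-→d2:-→d3:-→d4:-→d5:-→d6:-→d7:-→d8:-→d9:-→d10:-→d11:-→d12:-→d13:-→d14:-→d15:-→d16:H3→d17:-→d18:-→d19:-→d20:H4  best=H4
  + 148.205.8.0/22 (H2) depth=22
  del 148.205.0.0/16 (clear depth 16)
  ? 51.240.4.111  path d0:-→d1:H0→d2:-→d3:-→d4:-→d5:-→d6:-→d7:-→d8:H2→d9:-→d10:-→d11:-→d12:H3  best=H3
  + 105.188.224.0/20 (H4) depth=20
  ? 0.0.39.194  path d0:-→d1:H0→d2:-  best=H0
  del 51.240.0.0/12 (clear depth 12)
  del 105.0.0.0/8 (clear depth 8)

== LOOKUPS ==
["no-route","H4","H0","no-route","no-route","H4","H4","H4","H0","H3","H4","H4","H3","H0"]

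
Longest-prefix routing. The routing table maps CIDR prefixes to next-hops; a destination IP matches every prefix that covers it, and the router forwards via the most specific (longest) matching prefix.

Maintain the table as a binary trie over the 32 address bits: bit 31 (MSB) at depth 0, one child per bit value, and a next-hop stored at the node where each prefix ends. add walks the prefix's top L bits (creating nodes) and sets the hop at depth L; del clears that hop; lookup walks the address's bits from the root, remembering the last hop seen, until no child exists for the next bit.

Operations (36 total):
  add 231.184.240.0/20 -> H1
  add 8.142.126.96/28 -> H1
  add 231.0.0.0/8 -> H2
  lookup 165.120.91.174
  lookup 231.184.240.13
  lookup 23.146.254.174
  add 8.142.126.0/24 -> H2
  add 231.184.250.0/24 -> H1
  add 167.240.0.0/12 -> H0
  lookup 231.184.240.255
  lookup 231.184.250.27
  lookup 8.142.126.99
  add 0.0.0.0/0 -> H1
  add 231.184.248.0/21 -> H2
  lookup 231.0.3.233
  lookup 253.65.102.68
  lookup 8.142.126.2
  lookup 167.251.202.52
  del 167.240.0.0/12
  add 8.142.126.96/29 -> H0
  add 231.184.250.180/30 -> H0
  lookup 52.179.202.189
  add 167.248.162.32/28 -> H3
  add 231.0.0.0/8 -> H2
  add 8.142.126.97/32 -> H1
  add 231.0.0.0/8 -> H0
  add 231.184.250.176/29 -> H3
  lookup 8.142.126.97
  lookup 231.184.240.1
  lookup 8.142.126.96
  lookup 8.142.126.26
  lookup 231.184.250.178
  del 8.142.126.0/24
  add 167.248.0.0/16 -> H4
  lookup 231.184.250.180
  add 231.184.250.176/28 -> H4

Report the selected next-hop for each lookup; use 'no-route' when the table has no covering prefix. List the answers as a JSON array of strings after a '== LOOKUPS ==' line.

Apply in order:
  add 231.184.240.0/20 -> H1 at depth 20
  add 8.142.126.96/28 -> H1 at depth 28
  add 231.0.0.0/8 -> H2 at depth 8
  Q 165.120.91.174: descend 1 ; hops seen [∅] ; pick no-route
  Q 231.184.240.13: descend 11100111101110001111 ; hops seen [H2,H1] ; pick H1
  Q 23.146.254.174: descend 000 ; hops seen [∅] ; pick no-route
  add 8.142.126.0/24 -> H2 at depth 24
  add 231.184.250.0/24 -> H1 at depth 24
  add 167.240.0.0/12 -> H0 at depth 12
  Q 231.184.240.255: descend 11100111101110001111 ; hops seen [H2,H1] ; pick H1
  Q 231.184.250.27: descend 111001111011100011111010 ; hops seen [H2,H1,H1] ; pick H1
  Q 8.142.126.99: descend 0000100010001110011111100110 ; hops seen [H2,H1] ; pick H1
  add 0.0.0.0/0 -> H1 at depth 0
  add 231.184.248.0/21 -> H2 at depth 21
  Q 231.0.3.233: descend 11100111 ; hops seen [H1,H2] ; pick H2
  Q 253.65.102.68: descend 111 ; hops seen [H1] ; pick H1
  Q 8.142.126.2: descend 0000100010001110011111100 ; hops seen [H1,H2] ; pick H2
  Q 167.251.202.52: descend 101001111111 ; hops seen [H1,H0] ; pick H0
  - 167.240.0.0/12 clear@12
  add 8.142.126.96/29 -> H0 at depth 29
  add 231.184.250.180/30 -> H0 at depth 30
  Q 52.179.202.189: descend 00 ; hops seen [H1] ; pick H1
  add 167.248.162.32/28 -> H3 at depth 28
  add 231.0.0.0/8 -> H2 at depth 8
  add 8.142.126.97/32 -> H1 at depth 32
  add 231.0.0.0/8 -> H0 at depth 8
  add 231.184.250.176/29 -> H3 at depth 29
  Q 8.142.126.97: descend 00001000100011100111111001100001 ; hops seen [H1,H2,H1,H0,H1] ; pick H1
  Q 231.184.240.1: descend 11100111101110001111 ; hops seen [H1,H0,H1] ; pick H1
  Q 8.142.126.96: descend 0000100010001110011111100110000 ; hops seen [H1,H2,H1,H0] ; pick H0
  Q 8.142.126.26: descend 0000100010001110011111100 ; hops seen [H1,H2] ; pick H2
  Q 231.184.250.178: descend 11100111101110001111101010110 ; hops seen [H1,H0,H1,H2,H1,H3] ; pick H3
  - 8.142.126.0/24 clear@24
  add 167.248.0.0/16 -> H4 at depth 16
  Q 231.184.250.180: descend 111001111011100011111010101101 ; hops seen [H1,H0,H1,H2,H1,H3,H0] ; pick H0
  add 231.184.250.176/28 -> H4 at depth 28

== LOOKUPS ==
["no-route","H1","no-route","H1","H1","H1","H2","H1","H2","H0","H1","H1","H1","H0","H2","H3","H0"]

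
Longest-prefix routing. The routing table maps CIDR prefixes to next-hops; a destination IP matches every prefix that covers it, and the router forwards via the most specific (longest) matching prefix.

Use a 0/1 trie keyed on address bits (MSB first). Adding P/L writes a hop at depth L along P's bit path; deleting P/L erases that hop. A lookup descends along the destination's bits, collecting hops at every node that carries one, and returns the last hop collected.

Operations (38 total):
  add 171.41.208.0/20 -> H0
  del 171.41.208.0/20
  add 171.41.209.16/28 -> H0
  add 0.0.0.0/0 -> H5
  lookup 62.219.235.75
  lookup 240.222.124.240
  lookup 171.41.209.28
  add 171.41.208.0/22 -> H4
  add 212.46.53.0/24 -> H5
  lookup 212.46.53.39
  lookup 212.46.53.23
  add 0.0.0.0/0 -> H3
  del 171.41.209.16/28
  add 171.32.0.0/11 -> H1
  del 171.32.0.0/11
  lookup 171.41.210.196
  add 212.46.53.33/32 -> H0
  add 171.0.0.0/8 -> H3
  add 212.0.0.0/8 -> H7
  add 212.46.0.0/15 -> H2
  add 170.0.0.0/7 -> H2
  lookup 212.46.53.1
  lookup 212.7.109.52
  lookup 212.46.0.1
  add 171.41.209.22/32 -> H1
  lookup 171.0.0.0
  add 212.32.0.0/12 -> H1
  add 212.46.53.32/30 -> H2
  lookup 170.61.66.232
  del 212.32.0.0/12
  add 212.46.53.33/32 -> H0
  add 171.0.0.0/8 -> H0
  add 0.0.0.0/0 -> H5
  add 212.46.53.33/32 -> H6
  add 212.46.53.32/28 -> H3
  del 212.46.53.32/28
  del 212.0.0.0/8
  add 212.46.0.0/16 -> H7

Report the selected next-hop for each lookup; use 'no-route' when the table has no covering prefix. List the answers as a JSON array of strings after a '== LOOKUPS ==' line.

Trace:
  + 171.41.208.0/20 (H0) depth=20
  - 171.41.208.0/20 clear@20
  + 171.41.209.16/28 (H0) depth=28
  + 0.0.0.0/0 (H5) depth=0
  Q 62.219.235.75: descend ε ; hops seen [H5] ; pick H5
  Q 240.222.124.240: descend 1 ; hops seen [H5] ; pick H5
  Q 171.41.209.28: descend 1010101100101001110100010001 ; hops seen [H5,H0] ; pick H0
  + 171.41.208.0/22 (H4) depth=22
  + 212.46.53.0/24 (H5) depth=24
  Q 212.46.53.39: descend 110101000010111000110101 ; hops seen [H5,H5] ; pick H5
  Q 212.46.53.23: descend 110101000010111000110101 ; hops seen [H5,H5] ; pick H5
  + 0.0.0.0/0 (H3) depth=0
  - 171.41.209.16/28 clear@28
  + 171.32.0.0/11 (H1) depth=11
  - 171.32.0.0/11 clear@11
  Q 171.41.210.196: descend 1010101100101001110100 ; hops seen [H3,H4] ; pick H4
  + 212.46.53.33/32 (H0) depth=32
  + 171.0.0.0/8 (H3) depth=8
  + 212.0.0.0/8 (H7) depth=8
  + 212.46.0.0/15 (H2) depth=15
  + 170.0.0.0/7 (H2) depth=7
  Q 212.46.53.1: descend 11010100001011100011010100 ; hops seen [H3,H7,H2,H5] ; pick H5
  Q 212.7.109.52: descend 1101010000 ; hops seen [H3,H7] ; pick H7
  Q 212.46.0.1: descend 110101000010111000 ; hops seen [H3,H7,H2] ; pick H2
  + 171.41.209.22/32 (H1) depth=32
  Q 171.0.0.0: descend 1010101100 ; hops seen [H3,H2,H3] ; pick H3
  + 212.32.0.0/12 (H1) depth=12
  + 212.46.53.32/30 (H2) depth=30
  Q 170.61.66.232: descend 1010101 ; hops seen [H3,H2] ; pick H2
  - 212.32.0.0/12 clear@12
  + 212.46.53.33/32 (H0) depth=32
  + 171.0.0.0/8 (H0) depth=8
  + 0.0.0.0/0 (H5) depth=0
  + 212.46.53.33/32 (H6) depth=32
  + 212.46.53.32/28 (H3) depth=28
  - 212.46.53.32/28 clear@28
  - 212.0.0.0/8 clear@8
  + 212.46.0.0/16 (H7) depth=16

== LOOKUPS ==
["H5","H5","H0","H5","H5","H4","H5","H7","H2","H3","H2"]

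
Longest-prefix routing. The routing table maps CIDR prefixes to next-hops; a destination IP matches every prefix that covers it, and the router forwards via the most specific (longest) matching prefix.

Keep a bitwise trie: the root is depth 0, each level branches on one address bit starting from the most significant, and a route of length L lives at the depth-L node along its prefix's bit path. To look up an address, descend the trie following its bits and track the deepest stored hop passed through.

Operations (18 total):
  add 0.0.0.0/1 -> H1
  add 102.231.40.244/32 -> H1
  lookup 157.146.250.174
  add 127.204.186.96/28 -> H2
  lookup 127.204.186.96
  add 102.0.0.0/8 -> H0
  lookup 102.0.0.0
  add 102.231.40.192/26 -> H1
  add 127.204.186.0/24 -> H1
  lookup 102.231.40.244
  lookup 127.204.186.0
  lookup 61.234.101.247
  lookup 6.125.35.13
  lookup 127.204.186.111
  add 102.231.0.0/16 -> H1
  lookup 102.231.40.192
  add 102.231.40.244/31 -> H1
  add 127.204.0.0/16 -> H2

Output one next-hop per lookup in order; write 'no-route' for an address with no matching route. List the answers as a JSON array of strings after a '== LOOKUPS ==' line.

Trace:
  add 0.0.0.0/1 -> H1 at depth 1
  add 102.231.40.244/32 -> H1 at depth 32
  lookup 157.146.250.174: bits ε walk d0:- -> no-route
  add 127.204.186.96/28 -> H2 at depth 28
  lookup 127.204.186.96: bits 0111111111001100101110100110 walk d0:-→d1:H1→d2:-→d3:-→d4:-→d5:-→d6:-→d7:-→d8:-→d9:-→d10:-→d11:-→d12:-→d13:-→d14:-→d15:-→d16:-→d17:-→d18:-→d19:-→d20:-→d21:-→d22:-→d23:-→d24:-→d25:-→d26:-→d27:-→d28:H2 -> H2
  add 102.0.0.0/8 -> H0 at depth 8
  lookup 102.0.0.0: bits 01100110 walk d0:-→d1:H1→d2:-→d3:-→d4:-→d5:-→d6:-→d7:-→d8:H0 -> H0
  add 102.231.40.192/26 -> H1 at depth 26
  add 127.204.186.0/24 -> H1 at depth 24
  lookup 102.231.40.244: bits 01100110111001110010100011110100 walk d0:-→d1:H1→d2:-→d3:-→d4:-→d5:-→d6:-→d7:-→d8:H0→d9:-→d10:-→d11:-→d12:-→d13:-→d14:-→d15:-→d16:-→d17:-→d18:-→d19:-→d20:-→d21:-→d22:-→d23:-→d24:-→d25:-→d26:H1→d27:-→d28:-→d29:-→d30:-→d31:-→d32:H1 -> H1
  lookup 127.204.186.0: bits 0111111111001100101110100 walk d0:-→d1:H1→d2:-→d3:-→d4:-→d5:-→d6:-→d7:-→d8:-→d9:-→d10:-→d11:-→d12:-→d13:-→d14:-→d15:-→d16:-→d17:-→d18:-→d19:-→d20:-→d21:-→d22:-→d23:-→d24:H1→d25:- -> H1
  lookup 61.234.101.247: bits 0 walk d0:-→d1:H1 -> H1
  lookup 6.125.35.13: bits 0 walk d0:-→d1:H1 -> H1
  lookup 127.204.186.111: bits 0111111111001100101110100110 walk d0:-→d1:H1→d2:-→d3:-→d4:-→d5:-→d6:-→d7:-→d8:-→d9:-→d10:-→d11:-→d12:-→d13:-→d14:-→d15:-→d16:-→d17:-→d18:-→d19:-→d20:-→d21:-→d22:-→d23:-→d24:H1→d25:-→d26:-→d27:-→d28:H2 -> H2
  add 102.231.0.0/16 -> H1 at depth 16
  lookup 102.231.40.192: bits 01100110111001110010100011 walk d0:-→d1:H1→d2:-→d3:-→d4:-→d5:-→d6:-→d7:-→d8:H0→d9:-→d10:-→d11:-→d12:-→d13:-→d14:-→d15:-→d16:H1→d17:-→d18:-→d19:-→d20:-→d21:-→d22:-→d23:-→d24:-→d25:-→d26:H1 -> H1
  add 102.231.40.244/31 -> H1 at depth 31
  add 127.204.0.0/16 -> H2 at depth 16

== LOOKUPS ==
["no-route","H2","H0","H1","H1","H1","H1","H2","H1"]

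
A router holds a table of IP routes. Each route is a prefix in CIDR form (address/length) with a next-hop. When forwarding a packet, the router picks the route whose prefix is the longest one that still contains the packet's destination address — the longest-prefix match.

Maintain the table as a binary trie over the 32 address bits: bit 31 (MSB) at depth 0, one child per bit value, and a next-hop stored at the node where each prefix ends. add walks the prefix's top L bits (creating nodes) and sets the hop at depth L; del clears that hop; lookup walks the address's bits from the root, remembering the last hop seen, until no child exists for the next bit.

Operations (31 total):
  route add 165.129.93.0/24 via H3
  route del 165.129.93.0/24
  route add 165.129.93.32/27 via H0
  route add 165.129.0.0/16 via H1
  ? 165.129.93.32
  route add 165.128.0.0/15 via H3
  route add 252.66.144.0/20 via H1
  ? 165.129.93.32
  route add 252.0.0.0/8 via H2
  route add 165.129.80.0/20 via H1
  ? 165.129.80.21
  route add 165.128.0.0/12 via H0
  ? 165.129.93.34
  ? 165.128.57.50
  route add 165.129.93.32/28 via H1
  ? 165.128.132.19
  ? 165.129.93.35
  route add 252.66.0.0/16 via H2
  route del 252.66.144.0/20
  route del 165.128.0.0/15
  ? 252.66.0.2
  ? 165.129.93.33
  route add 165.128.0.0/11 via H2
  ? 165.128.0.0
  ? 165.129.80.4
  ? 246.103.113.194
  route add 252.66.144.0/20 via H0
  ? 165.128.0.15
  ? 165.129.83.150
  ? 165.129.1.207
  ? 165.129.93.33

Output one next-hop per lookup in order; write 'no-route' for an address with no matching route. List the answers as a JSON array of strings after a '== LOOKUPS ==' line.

Apply in order:
  + 165.129.93.0/24 (H3) depth=24
  del 165.129.93.0/24 (clear depth 24)
  + 165.129.93.32/27 (H0) depth=27
  + 165.129.0.0/16 (H1) depth=16
  ? 165.129.93.32  path d0:-→d1:-→d2:-→d3:-→d4:-→d5:-→d6:-→d7:-→d8:-→d9:-→d10:-→d11:-→d12:-→d13:-→d14:-→d15:-→d16:H1→d17:-→d18:-→d19:-→d20:-→d21:-→d22:-→d23:-→d24:-→d25:-→d26:-→d27:H0  best=H0
  + 165.128.0.0/15 (H3) depth=15
  + 252.66.144.0/20 (H1) depth=20
  ? 165.129.93.32  path d0:-→d1:-→d2:-→d3:-→d4:-→d5:-→d6:-→d7:-→d8:-→d9:-→d10:-→d11:-→d12:-→d13:-→d14:-→d15:H3→d16:H1→d17:-→d18:-→d19:-→d20:-→d21:-→d22:-→d23:-→d24:-→d25:-→d26:-→d27:H0  best=H0
  + 252.0.0.0/8 (H2) depth=8
  + 165.129.80.0/20 (H1) depth=20
  ? 165.129.80.21  path d0:-→d1:-→d2:-→d3:-→d4:-→d5:-→d6:-→d7:-→d8:-→d9:-→d10:-→d11:-→d12:-→d13:-→d14:-→d15:H3→d16:H1→d17:-→d18:-→d19:-→d20:H1  best=H1
  + 165.128.0.0/12 (H0) depth=12
  ? 165.129.93.34  path d0:-→d1:-→d2:-→d3:-→d4:-→d5:-→d6:-→d7:-→d8:-→d9:-→d10:-→d11:-→d12:H0→d13:-→d14:-→d15:H3→d16:H1→d17:-→d18:-→d19:-→d20:H1→d21:-→d22:-→d23:-→d24:-→d25:-→d26:-→d27:H0  best=H0
  ? 165.128.57.50  path d0:-→d1:-→d2:-→d3:-→d4:-→d5:-→d6:-→d7:-→d8:-→d9:-→d10:-→d11:-→d12:H0→d13:-→d14:-→d15:H3  best=H3
  + 165.129.93.32/28 (H1) depth=28
  ? 165.128.132.19  path d0:-→d1:-→d2:-→d3:-→d4:-→d5:-→d6:-→d7:-→d8:-→d9:-→d10:-→d11:-→d12:H0→d13:-→d14:-→d15:H3  best=H3
  ? 165.129.93.35  path d0:-→d1:-→d2:-→d3:-→d4:-→d5:-→d6:-→d7:-→d8:-→d9:-→d10:-→d11:-→d12:H0→d13:-→d14:-→d15:H3→d16:H1→d17:-→d18:-→d19:-→d20:H1→d21:-→d22:-→d23:-→d24:-→d25:-→d26:-→d27:H0→d28:H1  best=H1
  + 252.66.0.0/16 (H2) depth=16
  del 252.66.144.0/20 (clear depth 20)
  del 165.128.0.0/15 (clear depth 15)
  ? 252.66.0.2  path d0:-→d1:-→d2:-→d3:-→d4:-→d5:-→d6:-→d7:-→d8:H2→d9:-→d10:-→d11:-→d12:-→d13:-→d14:-→d15:-→d16:H2  best=H2
  ? 165.129.93.33  path d0:-→d1:-→d2:-→d3:-→d4:-→d5:-→d6:-→d7:-→d8:-→d9:-→d10:-→d11:-→d12:H0→d13:-→d14:-→d15:-→d16:H1→d17:-→d18:-→d19:-→d20:H1→d21:-→d22:-→d23:-→d24:-→d25:-→d26:-→d27:H0→d28:H1  best=H1
  + 165.128.0.0/11 (H2) depth=11
  ? 165.128.0.0  path d0:-→d1:-→d2:-→d3:-→d4:-→d5:-→d6:-→d7:-→d8:-→d9:-→d10:-→d11:H2→d12:H0→d13:-→d14:-→d15:-  best=H0
  ? 165.129.80.4  path d0:-→d1:-→d2:-→d3:-→d4:-→d5:-→d6:-→d7:-→d8:-→d9:-→d10:-→d11:H2→d12:H0→d13:-→d14:-→d15:-→d16:H1→d17:-→d18:-→d19:-→d20:H1  best=H1
  ? 246.103.113.194  path d0:-→d1:-→d2:-→d3:-→d4:-  best=no-route
  + 252.66.144.0/20 (H0) depth=20
  ? 165.128.0.15  path d0:-→d1:-→d2:-→d3:-→d4:-→d5:-→d6:-→d7:-→d8:-→d9:-→d10:-→d11:H2→d12:H0→d13:-→d14:-→d15:-  best=H0
  ? 165.129.83.150  path d0:-→d1:-→d2:-→d3:-→d4:-→d5:-→d6:-→d7:-→d8:-→d9:-→d10:-→d11:H2→d12:H0→d13:-→d14:-→d15:-→d16:H1→d17:-→d18:-→d19:-→d20:H1  best=H1
  ? 165.129.1.207  path d0:-→d1:-→d2:-→d3:-→d4:-→d5:-→d6:-→d7:-→d8:-→d9:-→d10:-→d11:H2→d12:H0→d13:-→d14:-→d15:-→d16:H1→d17:-  best=H1
  ? 165.129.93.33  path d0:-→d1:-→d2:-→d3:-→d4:-→d5:-→d6:-→d7:-→d8:-→d9:-→d10:-→d11:H2→d12:H0→d13:-→d14:-→d15:-→d16:H1→d17:-→d18:-→d19:-→d20:H1→d21:-→d22:-→d23:-→d24:-→d25:-→d26:-→d27:H0→d28:H1  best=H1

== LOOKUPS ==
["H0","H0","H1","H0","H3","H3","H1","H2","H1","H0","H1","no-route","H0","H1","H1","H1"]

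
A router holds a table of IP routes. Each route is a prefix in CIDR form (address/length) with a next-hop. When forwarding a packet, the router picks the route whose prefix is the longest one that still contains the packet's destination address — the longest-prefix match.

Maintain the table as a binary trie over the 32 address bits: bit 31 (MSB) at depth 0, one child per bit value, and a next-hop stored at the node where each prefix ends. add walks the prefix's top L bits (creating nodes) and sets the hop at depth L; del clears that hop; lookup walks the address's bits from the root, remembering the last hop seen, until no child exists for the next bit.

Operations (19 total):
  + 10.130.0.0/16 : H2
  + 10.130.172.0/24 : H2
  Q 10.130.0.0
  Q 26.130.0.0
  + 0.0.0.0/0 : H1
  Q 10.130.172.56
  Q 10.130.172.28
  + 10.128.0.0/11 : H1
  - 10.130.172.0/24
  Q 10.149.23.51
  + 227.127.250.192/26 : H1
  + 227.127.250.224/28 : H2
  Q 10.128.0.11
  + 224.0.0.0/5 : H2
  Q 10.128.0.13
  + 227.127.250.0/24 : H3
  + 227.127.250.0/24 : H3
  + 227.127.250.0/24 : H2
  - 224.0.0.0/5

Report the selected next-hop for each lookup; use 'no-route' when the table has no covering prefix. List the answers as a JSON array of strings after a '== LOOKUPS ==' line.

Process each operation:
  + 10.130.0.0/16 (H2) depth=16
  + 10.130.172.0/24 (H2) depth=24
  lookup 10.130.0.0: bits 0000101010000010 walk d0:-→d1:-→d2:-→d3:-→d4:-→d5:-→d6:-→d7:-→d8:-→d9:-→d10:-→d11:-→d12:-→d13:-→d14:-→d15:-→d16:H2 -> H2
  lookup 26.130.0.0: bits 000 walk d0:-→d1:-→d2:-→d3:- -> no-route
  + 0.0.0.0/0 (H1) depth=0
  lookup 10.130.172.56: bits 000010101000001010101100 walk d0:H1→d1:-→d2:-→d3:-→d4:-→d5:-→d6:-→d7:-→d8:-→d9:-→d10:-→d11:-→d12:-→d13:-→d14:-→d15:-→d16:H2→d17:-→d18:-→d19:-→d20:-→d21:-→d22:-→d23:-→d24:H2 -> H2
  lookup 10.130.172.28: bits 000010101000001010101100 walk d0:H1→d1:-→d2:-→d3:-→d4:-→d5:-→d6:-→d7:-→d8:-→d9:-→d10:-→d11:-→d12:-→d13:-→d14:-→d15:-→d16:H2→d17:-→d18:-→d19:-→d20:-→d21:-→d22:-→d23:-→d24:H2 -> H2
  + 10.128.0.0/11 (H1) depth=11
  del 10.130.172.0/24 (clear depth 24)
  lookup 10.149.23.51: bits 00001010100 walk d0:H1→d1:-→d2:-→d3:-→d4:-→d5:-→d6:-→d7:-→d8:-→d9:-→d10:-→d11:H1 -> H1
  + 227.127.250.192/26 (H1) depth=26
  + 227.127.250.224/28 (H2) depth=28
  lookup 10.128.0.11: bits 00001010100000 walk d0:H1→d1:-→d2:-→d3:-→d4:-→d5:-→d6:-→d7:-→d8:-→d9:-→d10:-→d11:H1→d12:-→d13:-→d14:- -> H1
  + 224.0.0.0/5 (H2) depth=5
  lookup 10.128.0.13: bits 00001010100000 walk d0:H1→d1:-→d2:-→d3:-→d4:-→d5:-→d6:-→d7:-→d8:-→d9:-→d10:-→d11:H1→d12:-→d13:-→d14:- -> H1
  + 227.127.250.0/24 (H3) depth=24
  + 227.127.250.0/24 (H3) depth=24
  + 227.127.250.0/24 (H2) depth=24
  del 224.0.0.0/5 (clear depth 5)

== LOOKUPS ==
["H2","no-route","H2","H2","H1","H1","H1"]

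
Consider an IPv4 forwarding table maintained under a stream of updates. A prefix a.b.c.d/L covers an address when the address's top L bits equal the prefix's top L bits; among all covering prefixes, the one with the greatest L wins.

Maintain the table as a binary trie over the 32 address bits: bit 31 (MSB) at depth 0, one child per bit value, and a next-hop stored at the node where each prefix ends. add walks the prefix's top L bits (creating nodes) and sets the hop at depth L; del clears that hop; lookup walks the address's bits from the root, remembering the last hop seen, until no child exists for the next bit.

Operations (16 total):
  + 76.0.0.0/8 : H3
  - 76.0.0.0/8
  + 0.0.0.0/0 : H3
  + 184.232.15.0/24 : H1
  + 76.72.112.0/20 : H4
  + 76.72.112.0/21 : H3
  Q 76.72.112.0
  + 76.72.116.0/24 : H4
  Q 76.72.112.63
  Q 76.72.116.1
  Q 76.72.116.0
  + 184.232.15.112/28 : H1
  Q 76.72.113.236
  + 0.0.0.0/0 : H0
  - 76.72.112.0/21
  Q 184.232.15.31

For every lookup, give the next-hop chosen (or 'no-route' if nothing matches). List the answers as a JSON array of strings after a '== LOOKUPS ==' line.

Process each operation:
  add 76.0.0.0/8 -> H3 at depth 8
  - 76.0.0.0/8 clear@8
  add 0.0.0.0/0 -> H3 at depth 0
  add 184.232.15.0/24 -> H1 at depth 24
  add 76.72.112.0/20 -> H4 at depth 20
  add 76.72.112.0/21 -> H3 at depth 21
  lookup 76.72.112.0: bits 010011000100100001110 walk d0:H3→d1:-→d2:-→d3:-→d4:-→d5:-→d6:-→d7:-→d8:-→d9:-→d10:-→d11:-→d12:-→d13:-→d14:-→d15:-→d16:-→d17:-→d18:-→d19:-→d20:H4→d21:H3 -> H3
  add 76.72.116.0/24 -> H4 at depth 24
  lookup 76.72.112.63: bits 010011000100100001110 walk d0:H3→d1:-→d2:-→d3:-→d4:-→d5:-→d6:-→d7:-→d8:-→d9:-→d10:-→d11:-→d12:-→d13:-→d14:-→d15:-→d16:-→d17:-→d18:-→d19:-→d20:H4→d21:H3 -> H3
  lookup 76.72.116.1: bits 010011000100100001110100 walk d0:H3→d1:-→d2:-→d3:-→d4:-→d5:-→d6:-→d7:-→d8:-→d9:-→d10:-→d11:-→d12:-→d13:-→d14:-→d15:-→d16:-→d17:-→d18:-→d19:-→d20:H4→d21:H3→d22:-→d23:-→d24:H4 -> H4
  lookup 76.72.116.0: bits 010011000100100001110100 walk d0:H3→d1:-→d2:-→d3:-→d4:-→d5:-→d6:-→d7:-→d8:-→d9:-→d10:-→d11:-→d12:-→d13:-→d14:-→d15:-→d16:-→d17:-→d18:-→d19:-→d20:H4→d21:H3→d22:-→d23:-→d24:H4 -> H4
  add 184.232.15.112/28 -> H1 at depth 28
  lookup 76.72.113.236: bits 010011000100100001110 walk d0:H3→d1:-→d2:-→d3:-→d4:-→d5:-→d6:-→d7:-→d8:-→d9:-→d10:-→d11:-→d12:-→d13:-→d14:-→d15:-→d16:-→d17:-→d18:-→d19:-→d20:H4→d21:H3 -> H3
  add 0.0.0.0/0 -> H0 at depth 0
  - 76.72.112.0/21 clear@21
  lookup 184.232.15.31: bits 1011100011101000000011110 walk d0:H0→d1:-→d2:-→d3:-→d4:-→d5:-→d6:-→d7:-→d8:-→d9:-→d10:-→d11:-→d12:-→d13:-→d14:-→d15:-→d16:-→d17:-→d18:-→d19:-→d20:-→d21:-→d22:-→d23:-→d24:H1→d25:- -> H1

== LOOKUPS ==
["H3","H3","H4","H4","H3","H1"]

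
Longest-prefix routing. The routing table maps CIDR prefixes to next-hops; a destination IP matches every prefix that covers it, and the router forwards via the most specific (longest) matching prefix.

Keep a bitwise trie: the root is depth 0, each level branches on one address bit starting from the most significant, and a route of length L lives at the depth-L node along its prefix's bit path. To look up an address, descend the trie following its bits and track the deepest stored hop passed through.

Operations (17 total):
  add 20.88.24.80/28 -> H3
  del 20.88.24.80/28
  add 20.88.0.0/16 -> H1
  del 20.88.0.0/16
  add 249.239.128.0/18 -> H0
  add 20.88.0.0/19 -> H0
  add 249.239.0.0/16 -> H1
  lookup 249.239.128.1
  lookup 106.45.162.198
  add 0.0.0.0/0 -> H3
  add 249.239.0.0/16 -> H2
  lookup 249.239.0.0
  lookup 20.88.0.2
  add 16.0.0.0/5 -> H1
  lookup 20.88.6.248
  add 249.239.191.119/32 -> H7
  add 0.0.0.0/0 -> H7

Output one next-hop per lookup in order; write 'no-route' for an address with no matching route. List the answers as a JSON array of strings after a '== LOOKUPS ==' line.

Process each operation:
  + 20.88.24.80/28 (H3) depth=28
  - 20.88.24.80/28 clear@28
  + 20.88.0.0/16 (H1) depth=16
  - 20.88.0.0/16 clear@16
  + 249.239.128.0/18 (H0) depth=18
  + 20.88.0.0/19 (H0) depth=19
  + 249.239.0.0/16 (H1) depth=16
  Q 249.239.128.1: descend 111110011110111110 ; hops seen [H1,H0] ; pick H0
  Q 106.45.162.198: descend 0 ; hops seen [∅] ; pick no-route
  + 0.0.0.0/0 (H3) depth=0
  + 249.239.0.0/16 (H2) depth=16
  Q 249.239.0.0: descend 1111100111101111 ; hops seen [H3,H2] ; pick H2
  Q 20.88.0.2: descend 0001010001011000000 ; hops seen [H3,H0] ; pick H0
  + 16.0.0.0/5 (H1) depth=5
  Q 20.88.6.248: descend 0001010001011000000 ; hops seen [H3,H1,H0] ; pick H0
  + 249.239.191.119/32 (H7) depth=32
  + 0.0.0.0/0 (H7) depth=0

== LOOKUPS ==
["H0","no-route","H2","H0","H0"]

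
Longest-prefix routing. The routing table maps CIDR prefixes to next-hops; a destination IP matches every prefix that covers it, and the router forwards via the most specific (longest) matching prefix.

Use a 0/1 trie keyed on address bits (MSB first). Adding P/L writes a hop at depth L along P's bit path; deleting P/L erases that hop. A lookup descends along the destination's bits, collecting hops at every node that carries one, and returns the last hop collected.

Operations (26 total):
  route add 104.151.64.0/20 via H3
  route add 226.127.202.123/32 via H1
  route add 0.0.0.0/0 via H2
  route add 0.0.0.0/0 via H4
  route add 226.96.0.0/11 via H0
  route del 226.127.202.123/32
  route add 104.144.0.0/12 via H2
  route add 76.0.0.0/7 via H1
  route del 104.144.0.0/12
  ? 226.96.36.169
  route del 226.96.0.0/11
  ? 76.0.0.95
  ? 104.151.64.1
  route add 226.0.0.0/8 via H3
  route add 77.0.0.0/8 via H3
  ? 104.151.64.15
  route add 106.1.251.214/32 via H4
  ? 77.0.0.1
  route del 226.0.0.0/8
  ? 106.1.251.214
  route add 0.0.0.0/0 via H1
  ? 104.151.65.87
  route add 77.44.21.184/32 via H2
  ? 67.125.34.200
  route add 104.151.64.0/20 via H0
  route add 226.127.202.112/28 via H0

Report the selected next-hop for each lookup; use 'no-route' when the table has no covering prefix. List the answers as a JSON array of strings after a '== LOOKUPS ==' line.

Process each operation:
  + 104.151.64.0/20 (H3) depth=20
  + 226.127.202.123/32 (H1) depth=32
  + 0.0.0.0/0 (H2) depth=0
  + 0.0.0.0/0 (H4) depth=0
  + 226.96.0.0/11 (H0) depth=11
  del 226.127.202.123/32 (clear depth 32)
  + 104.144.0.0/12 (H2) depth=12
  + 76.0.0.0/7 (H1) depth=7
  del 104.144.0.0/12 (clear depth 12)
  Q 226.96.36.169: descend 11100010011 ; hops seen [H4,H0] ; pick H0
  del 226.96.0.0/11 (clear depth 11)
  Q 76.0.0.95: descend 0100110 ; hops seen [H4,H1] ; pick H1
  Q 104.151.64.1: descend 01101000100101110100 ; hops seen [H4,H3] ; pick H3
  + 226.0.0.0/8 (H3) depth=8
  + 77.0.0.0/8 (H3) depth=8
  Q 104.151.64.15: descend 01101000100101110100 ; hops seen [H4,H3] ; pick H3
  + 106.1.251.214/32 (H4) depth=32
  Q 77.0.0.1: descend 01001101 ; hops seen [H4,H1,H3] ; pick H3
  del 226.0.0.0/8 (clear depth 8)
  Q 106.1.251.214: descend 01101010000000011111101111010110 ; hops seen [H4,H4] ; pick H4
  + 0.0.0.0/0 (H1) depth=0
  Q 104.151.65.87: descend 01101000100101110100 ; hops seen [H1,H3] ; pick H3
  + 77.44.21.184/32 (H2) depth=32
  Q 67.125.34.200: descend 0100 ; hops seen [H1] ; pick H1
  + 104.151.64.0/20 (H0) depth=20
  + 226.127.202.112/28 (H0) depth=28

== LOOKUPS ==
["H0","H1","H3","H3","H3","H4","H3","H1"]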